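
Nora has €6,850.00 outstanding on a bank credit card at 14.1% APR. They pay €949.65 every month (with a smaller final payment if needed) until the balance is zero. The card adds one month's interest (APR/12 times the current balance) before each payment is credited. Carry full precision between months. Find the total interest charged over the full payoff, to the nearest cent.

€351.13

Monthly rate r = 14.1%/12 = 1.175% = 0.01175.
Payoff takes n = ⌈−ln(1 − rB₀/P)/ln(1+r)⌉ = ⌈7.582⌉ = 8 payments; the last is €553.58.
Total paid = 7·€949.65 + €553.58 = €7,201.13.
Total interest = total paid − principal = €7,201.13 − €6,850.00 = €351.13.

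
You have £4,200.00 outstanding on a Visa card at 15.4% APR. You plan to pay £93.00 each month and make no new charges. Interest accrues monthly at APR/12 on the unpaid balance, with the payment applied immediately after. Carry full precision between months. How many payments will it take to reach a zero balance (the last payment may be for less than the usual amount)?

Monthly rate r = 15.4%/12 = 1.28333% = 0.0128333.
Recurrence: B ← B·(1+r) − £93.00.
Month 1: interest £53.90; balance after payment £4,160.90.
Month 2: interest £53.40; balance after payment £4,121.30.
Closed form: n = −ln(1 − rB₀/P)/ln(1+r) = −ln(0.42043)/ln(1.01283) ≈ 67.950, so the balance reaches zero during payment 68.

68 payments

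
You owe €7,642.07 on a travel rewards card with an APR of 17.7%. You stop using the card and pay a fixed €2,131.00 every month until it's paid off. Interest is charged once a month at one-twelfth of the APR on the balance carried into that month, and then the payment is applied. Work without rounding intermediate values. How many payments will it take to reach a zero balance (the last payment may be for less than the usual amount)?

Monthly rate r = 17.7%/12 = 1.475% = 0.01475.
Recurrence: B ← B·(1+r) − €2,131.00.
Month 1: interest €112.72; balance after payment €5,623.79.
Month 2: interest €82.95; balance after payment €3,575.74.
Month 3: interest €52.74; balance after payment €1,497.48.
Month 4: interest €22.09; balance after payment €0.00.

4 payments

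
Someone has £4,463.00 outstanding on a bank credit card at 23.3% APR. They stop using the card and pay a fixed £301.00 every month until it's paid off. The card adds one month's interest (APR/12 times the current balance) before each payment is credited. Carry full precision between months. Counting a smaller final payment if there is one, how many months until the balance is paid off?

Monthly rate r = 23.3%/12 = 1.94167% = 0.0194167.
Recurrence: B ← B·(1+r) − £301.00.
Month 1: interest £86.66; balance after payment £4,248.66.
Month 2: interest £82.49; balance after payment £4,030.15.
Closed form: n = −ln(1 − rB₀/P)/ln(1+r) = −ln(0.7121)/ln(1.01942) ≈ 17.656, so the balance reaches zero during payment 18.

18 payments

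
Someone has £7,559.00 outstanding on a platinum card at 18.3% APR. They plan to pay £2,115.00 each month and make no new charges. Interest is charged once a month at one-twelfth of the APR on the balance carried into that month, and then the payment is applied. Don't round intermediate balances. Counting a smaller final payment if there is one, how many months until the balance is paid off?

Monthly rate r = 18.3%/12 = 1.525% = 0.01525.
Recurrence: B ← B·(1+r) − £2,115.00.
Month 1: interest £115.27; balance after payment £5,559.27.
Month 2: interest £84.78; balance after payment £3,529.05.
Month 3: interest £53.82; balance after payment £1,467.87.
Month 4: interest £22.39; balance after payment £0.00.

4 months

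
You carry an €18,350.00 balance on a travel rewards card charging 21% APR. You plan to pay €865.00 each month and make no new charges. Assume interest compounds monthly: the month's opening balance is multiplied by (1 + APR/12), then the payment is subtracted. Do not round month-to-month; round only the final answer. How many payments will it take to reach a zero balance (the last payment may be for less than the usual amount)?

Monthly rate r = 21%/12 = 1.75% = 0.0175.
Recurrence: B ← B·(1+r) − €865.00.
Month 1: interest €321.13; balance after payment €17,806.12.
Month 2: interest €311.61; balance after payment €17,252.73.
Closed form: n = −ln(1 − rB₀/P)/ln(1+r) = −ln(0.62876)/ln(1.0175) ≈ 26.746, so the balance reaches zero during payment 27.

27 months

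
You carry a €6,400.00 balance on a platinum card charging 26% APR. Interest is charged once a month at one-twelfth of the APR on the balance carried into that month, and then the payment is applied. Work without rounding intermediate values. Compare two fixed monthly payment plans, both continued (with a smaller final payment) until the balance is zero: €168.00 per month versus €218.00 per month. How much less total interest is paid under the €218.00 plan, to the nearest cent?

€3,398.16

Monthly rate r = 26%/12 = 2.16667% = 0.0216667.
At €168.00/mo: n = ⌈−ln(1 − rB₀/P)/ln(1+r)⌉ = 82 payments (last €70.83); total interest = total paid − €6,400.00 = €7,278.83.
At €218.00/mo: 48 payments (last €34.67); total interest €3,880.67.
Interest saved = €7,278.83 − €3,880.67 = €3,398.16.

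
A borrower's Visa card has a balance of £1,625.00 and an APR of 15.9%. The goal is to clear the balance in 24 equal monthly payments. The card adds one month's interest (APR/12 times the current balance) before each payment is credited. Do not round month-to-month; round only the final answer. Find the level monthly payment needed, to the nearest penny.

Monthly rate r = 15.9%/12 = 1.325% = 0.01325.
Level-payment amortization: P = B₀·r / (1 − (1+r)^(−n)) = 1625.00·0.01325 / (1 − 1.01325^(−24)).
Denominator 1 − (1+r)^(−24) = 0.270876154.
P = 21.5312 / 0.270876154 ≈ 79.49.

£79.49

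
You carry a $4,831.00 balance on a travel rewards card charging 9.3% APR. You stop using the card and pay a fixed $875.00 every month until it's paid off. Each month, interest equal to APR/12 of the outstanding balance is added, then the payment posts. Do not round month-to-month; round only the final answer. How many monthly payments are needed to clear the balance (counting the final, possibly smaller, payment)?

6 payments

Monthly rate r = 9.3%/12 = 0.775% = 0.00775.
Recurrence: B ← B·(1+r) − $875.00.
Month 1: interest $37.44; balance after payment $3,993.44.
Month 2: interest $30.95; balance after payment $3,149.39.
Month 3: interest $24.41; balance after payment $2,298.80.
Month 4: interest $17.82; balance after payment $1,441.61.
Month 5: interest $11.17; balance after payment $577.79.
Month 6: interest $4.48; balance after payment $0.00.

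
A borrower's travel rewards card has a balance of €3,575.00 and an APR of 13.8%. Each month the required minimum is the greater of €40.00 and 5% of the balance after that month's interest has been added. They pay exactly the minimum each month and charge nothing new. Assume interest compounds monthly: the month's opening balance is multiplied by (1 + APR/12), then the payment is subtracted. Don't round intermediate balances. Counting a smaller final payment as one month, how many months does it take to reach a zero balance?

61 months

Monthly rate r = 13.8%/12 = 1.15% = 0.0115.
While 5% of the post-interest balance exceeds €40.00, each month B ← (B·(1+r))·(1 − 0.05), i.e. B shrinks by the factor (1+r)·0.95 = 0.96093.
This holds for months 1–38. Entering month 39 the balance is €786.10; 5% of the post-interest balance is now below €40.00, so the flat €40.00 minimum applies from here.
From month 39 a fixed €40.00 at rate r clears €786.10 in 23 more payments. Total: 38 + 23 = 61 months.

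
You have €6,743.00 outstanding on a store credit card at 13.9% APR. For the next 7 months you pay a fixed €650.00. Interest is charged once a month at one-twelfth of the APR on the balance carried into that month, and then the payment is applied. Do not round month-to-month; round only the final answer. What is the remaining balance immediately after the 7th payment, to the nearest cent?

€2,597.91

Monthly rate r = 13.9%/12 = 1.15833% = 0.0115833.
Each month: B ← B·(1+r) − €650.00.
Month 1: interest €78.11; balance after payment €6,171.11.
Month 2: interest €71.48; balance after payment €5,592.59.
Month 3: interest €64.78; balance after payment €5,007.37.
Month 4: interest €58.00; balance after payment €4,415.37.
Month 5: interest €51.14; balance after payment €3,816.52.
Month 6: interest €44.21; balance after payment €3,210.72.
Month 7: interest €37.19; balance after payment €2,597.91.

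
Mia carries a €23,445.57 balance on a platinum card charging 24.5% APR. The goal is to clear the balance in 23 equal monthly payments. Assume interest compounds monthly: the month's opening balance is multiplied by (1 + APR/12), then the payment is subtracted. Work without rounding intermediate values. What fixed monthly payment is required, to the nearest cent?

Monthly rate r = 24.5%/12 = 2.04167% = 0.0204167.
Level-payment amortization: P = B₀·r / (1 − (1+r)^(−n)) = 23445.57·0.0204167 / (1 − 1.02042^(−23)).
Denominator 1 − (1+r)^(−23) = 0.371773139.
P = 478.68 / 0.371773139 ≈ 1287.56.

€1,287.56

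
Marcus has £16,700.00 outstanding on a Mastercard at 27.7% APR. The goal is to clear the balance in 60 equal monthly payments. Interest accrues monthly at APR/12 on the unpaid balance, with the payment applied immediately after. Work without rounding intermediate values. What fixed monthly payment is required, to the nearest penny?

£516.95

Monthly rate r = 27.7%/12 = 2.30833% = 0.0230833.
Level-payment amortization: P = B₀·r / (1 − (1+r)^(−n)) = 16700.00·0.0230833 / (1 − 1.02308^(−60)).
Denominator 1 − (1+r)^(−60) = 0.745704068.
P = 385.492 / 0.745704068 ≈ 516.95.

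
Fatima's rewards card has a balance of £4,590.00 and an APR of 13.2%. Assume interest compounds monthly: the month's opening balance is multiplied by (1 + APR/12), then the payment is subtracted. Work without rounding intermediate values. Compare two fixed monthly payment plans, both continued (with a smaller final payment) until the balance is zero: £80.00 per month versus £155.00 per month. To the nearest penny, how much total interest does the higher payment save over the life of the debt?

Monthly rate r = 13.2%/12 = 1.1% = 0.011.
At £80.00/mo: n = ⌈−ln(1 − rB₀/P)/ln(1+r)⌉ = 92 payments (last £12.95); total interest = total paid − £4,590.00 = £2,702.95.
At £155.00/mo: 37 payments (last £4.34); total interest £994.34.
Interest saved = £2,702.95 − £994.34 = £1,708.61.

£1,708.61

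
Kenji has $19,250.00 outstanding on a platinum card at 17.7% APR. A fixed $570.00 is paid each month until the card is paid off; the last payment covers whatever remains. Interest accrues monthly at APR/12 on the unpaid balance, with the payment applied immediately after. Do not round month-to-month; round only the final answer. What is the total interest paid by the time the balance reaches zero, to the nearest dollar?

Monthly rate r = 17.7%/12 = 1.475% = 0.01475.
Payoff takes n = ⌈−ln(1 − rB₀/P)/ln(1+r)⌉ = ⌈47.085⌉ = 48 payments; the last is $48.56.
Total paid = 47·$570.00 + $48.56 = $26,838.56.
Total interest = total paid − principal = $26,838.56 − $19,250.00 = $7,588.56.

$7,589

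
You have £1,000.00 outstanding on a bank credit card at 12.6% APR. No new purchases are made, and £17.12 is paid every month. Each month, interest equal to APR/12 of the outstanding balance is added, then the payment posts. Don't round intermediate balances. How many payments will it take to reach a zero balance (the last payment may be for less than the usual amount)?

91 payments

Monthly rate r = 12.6%/12 = 1.05% = 0.0105.
Recurrence: B ← B·(1+r) − £17.12.
Month 1: interest £10.50; balance after payment £993.38.
Month 2: interest £10.43; balance after payment £986.69.
Closed form: n = −ln(1 − rB₀/P)/ln(1+r) = −ln(0.38668)/ln(1.0105) ≈ 90.965, so the balance reaches zero during payment 91.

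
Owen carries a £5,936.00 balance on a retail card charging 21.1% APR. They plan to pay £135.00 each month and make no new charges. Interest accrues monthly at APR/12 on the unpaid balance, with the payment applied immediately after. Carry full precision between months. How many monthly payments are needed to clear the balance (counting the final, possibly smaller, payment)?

86 months

Monthly rate r = 21.1%/12 = 1.75833% = 0.0175833.
Recurrence: B ← B·(1+r) − £135.00.
Month 1: interest £104.37; balance after payment £5,905.37.
Month 2: interest £103.84; balance after payment £5,874.21.
Closed form: n = −ln(1 − rB₀/P)/ln(1+r) = −ln(0.22685)/ln(1.01758) ≈ 85.106, so the balance reaches zero during payment 86.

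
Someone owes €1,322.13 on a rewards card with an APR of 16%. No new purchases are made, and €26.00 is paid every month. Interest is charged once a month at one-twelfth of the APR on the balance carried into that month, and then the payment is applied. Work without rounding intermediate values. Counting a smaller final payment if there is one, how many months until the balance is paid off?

Monthly rate r = 16%/12 = 1.33333% = 0.0133333.
Recurrence: B ← B·(1+r) − €26.00.
Month 1: interest €17.63; balance after payment €1,313.76.
Month 2: interest €17.52; balance after payment €1,305.28.
Closed form: n = −ln(1 − rB₀/P)/ln(1+r) = −ln(0.32198)/ln(1.01333) ≈ 85.559, so the balance reaches zero during payment 86.

86 months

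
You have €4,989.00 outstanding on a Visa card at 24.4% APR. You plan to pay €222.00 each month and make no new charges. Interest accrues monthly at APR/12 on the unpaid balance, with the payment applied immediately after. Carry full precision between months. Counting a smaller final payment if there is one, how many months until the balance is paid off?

Monthly rate r = 24.4%/12 = 2.03333% = 0.0203333.
Recurrence: B ← B·(1+r) − €222.00.
Month 1: interest €101.44; balance after payment €4,868.44.
Month 2: interest €98.99; balance after payment €4,745.43.
Closed form: n = −ln(1 − rB₀/P)/ln(1+r) = −ln(0.54305)/ln(1.02033) ≈ 30.332, so the balance reaches zero during payment 31.

31 months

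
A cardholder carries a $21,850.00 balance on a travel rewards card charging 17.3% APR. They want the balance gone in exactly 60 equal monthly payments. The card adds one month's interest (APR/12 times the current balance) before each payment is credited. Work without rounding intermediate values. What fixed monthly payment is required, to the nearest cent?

$546.56

Monthly rate r = 17.3%/12 = 1.44167% = 0.0144167.
Level-payment amortization: P = B₀·r / (1 − (1+r)^(−n)) = 21850.00·0.0144167 / (1 − 1.01442^(−60)).
Denominator 1 − (1+r)^(−60) = 0.57634002.
P = 315.004 / 0.57634002 ≈ 546.56.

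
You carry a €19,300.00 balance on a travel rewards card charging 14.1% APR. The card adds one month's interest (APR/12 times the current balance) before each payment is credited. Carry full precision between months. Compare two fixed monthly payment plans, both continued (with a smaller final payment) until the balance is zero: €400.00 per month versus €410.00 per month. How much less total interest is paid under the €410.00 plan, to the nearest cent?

€387.19

Monthly rate r = 14.1%/12 = 1.175% = 0.01175.
At €400.00/mo: n = ⌈−ln(1 − rB₀/P)/ln(1+r)⌉ = 72 payments (last €256.89); total interest = total paid − €19,300.00 = €9,356.89.
At €410.00/mo: 69 payments (last €389.70); total interest €8,969.70.
Interest saved = €9,356.89 − €8,969.70 = €387.19.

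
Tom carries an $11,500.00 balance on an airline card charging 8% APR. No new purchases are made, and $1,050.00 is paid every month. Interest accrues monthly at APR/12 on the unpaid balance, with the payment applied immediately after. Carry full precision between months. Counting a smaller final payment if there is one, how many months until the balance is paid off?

12 months

Monthly rate r = 8%/12 = 0.666667% = 0.00666667.
Recurrence: B ← B·(1+r) − $1,050.00.
Month 1: interest $76.67; balance after payment $10,526.67.
Month 2: interest $70.18; balance after payment $9,546.84.
Closed form: n = −ln(1 − rB₀/P)/ln(1+r) = −ln(0.92698)/ln(1.00667) ≈ 11.411, so the balance reaches zero during payment 12.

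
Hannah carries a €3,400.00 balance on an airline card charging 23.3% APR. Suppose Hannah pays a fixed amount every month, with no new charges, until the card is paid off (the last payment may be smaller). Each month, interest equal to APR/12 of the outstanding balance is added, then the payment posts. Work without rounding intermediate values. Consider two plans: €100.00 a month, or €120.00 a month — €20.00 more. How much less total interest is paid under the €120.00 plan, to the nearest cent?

Monthly rate r = 23.3%/12 = 1.94167% = 0.0194167.
At €100.00/mo: n = ⌈−ln(1 − rB₀/P)/ln(1+r)⌉ = 57 payments (last €12.52); total interest = total paid − €3,400.00 = €2,212.52.
At €120.00/mo: 42 payments (last €64.95); total interest €1,584.95.
Interest saved = €2,212.52 − €1,584.95 = €627.57.

€627.57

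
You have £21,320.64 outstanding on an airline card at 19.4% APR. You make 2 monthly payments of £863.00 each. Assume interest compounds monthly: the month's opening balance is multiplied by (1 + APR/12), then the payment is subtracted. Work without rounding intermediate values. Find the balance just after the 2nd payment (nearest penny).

Monthly rate r = 19.4%/12 = 1.61667% = 0.0161667.
Each month: B ← B·(1+r) − £863.00.
Month 1: interest £344.68; balance after payment £20,802.32.
Month 2: interest £336.30; balance after payment £20,275.63.

£20,275.63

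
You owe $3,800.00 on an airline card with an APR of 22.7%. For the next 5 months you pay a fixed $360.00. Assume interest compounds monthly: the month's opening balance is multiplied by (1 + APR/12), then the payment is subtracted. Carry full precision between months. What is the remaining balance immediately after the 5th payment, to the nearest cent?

Monthly rate r = 22.7%/12 = 1.89167% = 0.0189167.
Each month: B ← B·(1+r) − $360.00.
Month 1: interest $71.88; balance after payment $3,511.88.
Month 2: interest $66.43; balance after payment $3,218.32.
Month 3: interest $60.88; balance after payment $2,919.20.
Month 4: interest $55.22; balance after payment $2,614.42.
Month 5: interest $49.46; balance after payment $2,303.87.

$2,303.87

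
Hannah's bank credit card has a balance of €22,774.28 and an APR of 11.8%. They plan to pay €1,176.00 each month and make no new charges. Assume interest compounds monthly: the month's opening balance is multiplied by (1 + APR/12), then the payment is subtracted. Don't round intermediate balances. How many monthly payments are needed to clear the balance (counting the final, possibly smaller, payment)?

Monthly rate r = 11.8%/12 = 0.983333% = 0.00983333.
Recurrence: B ← B·(1+r) − €1,176.00.
Month 1: interest €223.95; balance after payment €21,822.23.
Month 2: interest €214.59; balance after payment €20,860.81.
Closed form: n = −ln(1 − rB₀/P)/ln(1+r) = −ln(0.80957)/ln(1.00983) ≈ 21.589, so the balance reaches zero during payment 22.

22 payments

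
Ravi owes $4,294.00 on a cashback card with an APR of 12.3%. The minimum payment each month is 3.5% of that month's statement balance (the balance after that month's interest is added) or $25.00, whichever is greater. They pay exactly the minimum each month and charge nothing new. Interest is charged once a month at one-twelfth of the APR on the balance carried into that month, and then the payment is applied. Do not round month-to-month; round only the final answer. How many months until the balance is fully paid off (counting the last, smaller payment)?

105 months

Monthly rate r = 12.3%/12 = 1.025% = 0.01025.
While 3.5% of the post-interest balance exceeds $25.00, each month B ← (B·(1+r))·(1 − 0.035), i.e. B shrinks by the factor (1+r)·0.965 = 0.97489.
This holds for months 1–71. Entering month 72 the balance is $705.91; 3.5% of the post-interest balance is now below $25.00, so the flat $25.00 minimum applies from here.
From month 72 a fixed $25.00 at rate r clears $705.91 in 34 more payments. Total: 71 + 34 = 105 months.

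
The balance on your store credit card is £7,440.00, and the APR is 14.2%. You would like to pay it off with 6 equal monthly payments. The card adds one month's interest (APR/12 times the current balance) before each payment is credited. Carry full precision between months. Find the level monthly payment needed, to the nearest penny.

Monthly rate r = 14.2%/12 = 1.18333% = 0.0118333.
Level-payment amortization: P = B₀·r / (1 − (1+r)^(−n)) = 7440.00·0.0118333 / (1 − 1.01183^(−6)).
Denominator 1 − (1+r)^(−6) = 0.0681497951.
P = 88.04 / 0.0681497951 ≈ 1291.86.

£1,291.86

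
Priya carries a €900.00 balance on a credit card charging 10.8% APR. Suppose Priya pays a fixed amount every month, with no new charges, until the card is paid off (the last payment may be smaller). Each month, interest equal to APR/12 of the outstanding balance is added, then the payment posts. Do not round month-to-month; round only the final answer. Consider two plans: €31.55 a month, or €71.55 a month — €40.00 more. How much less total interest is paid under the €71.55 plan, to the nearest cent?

Monthly rate r = 10.8%/12 = 0.9% = 0.009.
At €31.55/mo: n = ⌈−ln(1 − rB₀/P)/ln(1+r)⌉ = 34 payments (last €3.65); total interest = total paid − €900.00 = €144.80.
At €71.55/mo: 14 payments (last €29.37); total interest €59.52.
Interest saved = €144.80 − €59.52 = €85.28.

€85.28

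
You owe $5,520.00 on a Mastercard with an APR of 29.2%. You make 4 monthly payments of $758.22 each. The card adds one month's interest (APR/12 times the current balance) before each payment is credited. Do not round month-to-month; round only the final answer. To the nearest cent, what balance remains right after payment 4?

$2,931.82

Monthly rate r = 29.2%/12 = 2.43333% = 0.0243333.
Each month: B ← B·(1+r) − $758.22.
Month 1: interest $134.32; balance after payment $4,896.10.
Month 2: interest $119.14; balance after payment $4,257.02.
Month 3: interest $103.59; balance after payment $3,602.39.
Month 4: interest $87.66; balance after payment $2,931.82.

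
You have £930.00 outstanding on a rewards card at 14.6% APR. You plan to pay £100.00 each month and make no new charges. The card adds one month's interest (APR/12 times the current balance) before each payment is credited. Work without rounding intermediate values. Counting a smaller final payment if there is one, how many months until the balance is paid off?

Monthly rate r = 14.6%/12 = 1.21667% = 0.0121667.
Recurrence: B ← B·(1+r) − £100.00.
Month 1: interest £11.31; balance after payment £841.32.
Month 2: interest £10.24; balance after payment £751.55.
Closed form: n = −ln(1 − rB₀/P)/ln(1+r) = −ln(0.88685)/ln(1.01217) ≈ 9.929, so the balance reaches zero during payment 10.

10 payments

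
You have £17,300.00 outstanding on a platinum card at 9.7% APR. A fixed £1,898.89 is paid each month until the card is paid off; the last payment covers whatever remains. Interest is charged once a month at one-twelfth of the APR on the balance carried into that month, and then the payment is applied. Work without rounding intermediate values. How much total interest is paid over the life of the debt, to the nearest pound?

Monthly rate r = 9.7%/12 = 0.808333% = 0.00808333.
Payoff takes n = ⌈−ln(1 − rB₀/P)/ln(1+r)⌉ = ⌈9.502⌉ = 10 payments; the last is £954.56.
Total paid = 9·£1,898.89 + £954.56 = £18,044.57.
Total interest = total paid − principal = £18,044.57 − £17,300.00 = £744.57.

£745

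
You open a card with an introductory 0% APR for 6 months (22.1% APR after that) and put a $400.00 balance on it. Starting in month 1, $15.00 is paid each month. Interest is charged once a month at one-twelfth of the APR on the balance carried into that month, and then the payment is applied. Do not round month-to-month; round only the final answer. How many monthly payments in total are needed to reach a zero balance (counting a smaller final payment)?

33 payments

Promo months 1–6 at r₀ = 0%/12 = 0; months 7+ at r₁ = 22.1%/12 = 0.0184167.
After month 6 (no interest yet): B = $400.00 − 6·$15.00 = $310.00.
Then at r₁ with $15.00/mo: n₂ = −ln(1 − r₁·B/P)/ln(1+r₁) ≈ 26.25 → 27 more payments.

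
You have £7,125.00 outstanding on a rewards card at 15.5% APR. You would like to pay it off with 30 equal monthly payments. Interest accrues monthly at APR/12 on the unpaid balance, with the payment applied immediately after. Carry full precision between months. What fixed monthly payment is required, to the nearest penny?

£287.99

Monthly rate r = 15.5%/12 = 1.29167% = 0.0129167.
Level-payment amortization: P = B₀·r / (1 − (1+r)^(−n)) = 7125.00·0.0129167 / (1 − 1.01292^(−30)).
Denominator 1 − (1+r)^(−30) = 0.319562115.
P = 92.0312 / 0.319562115 ≈ 287.99.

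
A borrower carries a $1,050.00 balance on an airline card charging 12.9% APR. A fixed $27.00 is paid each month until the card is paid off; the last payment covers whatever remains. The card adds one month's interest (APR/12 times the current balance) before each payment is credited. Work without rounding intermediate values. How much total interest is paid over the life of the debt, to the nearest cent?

Monthly rate r = 12.9%/12 = 1.075% = 0.01075.
Payoff takes n = ⌈−ln(1 − rB₀/P)/ln(1+r)⌉ = ⌈50.631⌉ = 51 payments; the last is $17.08.
Total paid = 50·$27.00 + $17.08 = $1,367.08.
Total interest = total paid − principal = $1,367.08 − $1,050.00 = $317.08.

$317.08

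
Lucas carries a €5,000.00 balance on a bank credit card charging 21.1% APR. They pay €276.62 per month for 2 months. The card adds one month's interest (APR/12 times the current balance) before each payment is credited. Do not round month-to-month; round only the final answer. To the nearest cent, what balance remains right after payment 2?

€4,619.28

Monthly rate r = 21.1%/12 = 1.75833% = 0.0175833.
Each month: B ← B·(1+r) − €276.62.
Month 1: interest €87.92; balance after payment €4,811.30.
Month 2: interest €84.60; balance after payment €4,619.28.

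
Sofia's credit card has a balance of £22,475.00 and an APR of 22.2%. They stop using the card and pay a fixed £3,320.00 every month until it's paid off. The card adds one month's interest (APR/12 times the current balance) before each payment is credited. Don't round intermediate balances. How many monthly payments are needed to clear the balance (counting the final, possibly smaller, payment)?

8 payments

Monthly rate r = 22.2%/12 = 1.85% = 0.0185.
Recurrence: B ← B·(1+r) − £3,320.00.
Month 1: interest £415.79; balance after payment £19,570.79.
Month 2: interest £362.06; balance after payment £16,612.85.
Closed form: n = −ln(1 − rB₀/P)/ln(1+r) = −ln(0.87476)/ln(1.0185) ≈ 7.299, so the balance reaches zero during payment 8.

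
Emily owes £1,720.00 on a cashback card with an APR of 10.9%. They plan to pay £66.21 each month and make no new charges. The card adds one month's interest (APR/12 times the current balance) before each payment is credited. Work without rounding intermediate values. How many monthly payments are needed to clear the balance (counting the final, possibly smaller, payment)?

Monthly rate r = 10.9%/12 = 0.908333% = 0.00908333.
Recurrence: B ← B·(1+r) − £66.21.
Month 1: interest £15.62; balance after payment £1,669.41.
Month 2: interest £15.16; balance after payment £1,618.37.
Closed form: n = −ln(1 − rB₀/P)/ln(1+r) = −ln(0.76403)/ln(1.00908) ≈ 29.765, so the balance reaches zero during payment 30.

30 months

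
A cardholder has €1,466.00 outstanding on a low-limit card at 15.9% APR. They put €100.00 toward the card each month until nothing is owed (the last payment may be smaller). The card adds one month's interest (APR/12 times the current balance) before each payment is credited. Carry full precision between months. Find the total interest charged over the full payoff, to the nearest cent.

€174.94

Monthly rate r = 15.9%/12 = 1.325% = 0.01325.
Payoff takes n = ⌈−ln(1 − rB₀/P)/ln(1+r)⌉ = ⌈16.408⌉ = 17 payments; the last is €40.94.
Total paid = 16·€100.00 + €40.94 = €1,640.94.
Total interest = total paid − principal = €1,640.94 − €1,466.00 = €174.94.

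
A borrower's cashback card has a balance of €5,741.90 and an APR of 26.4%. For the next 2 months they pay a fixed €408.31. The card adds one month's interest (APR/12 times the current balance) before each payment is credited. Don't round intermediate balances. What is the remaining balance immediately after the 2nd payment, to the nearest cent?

Monthly rate r = 26.4%/12 = 2.2% = 0.022.
Each month: B ← B·(1+r) − €408.31.
Month 1: interest €126.32; balance after payment €5,459.91.
Month 2: interest €120.12; balance after payment €5,171.72.

€5,171.72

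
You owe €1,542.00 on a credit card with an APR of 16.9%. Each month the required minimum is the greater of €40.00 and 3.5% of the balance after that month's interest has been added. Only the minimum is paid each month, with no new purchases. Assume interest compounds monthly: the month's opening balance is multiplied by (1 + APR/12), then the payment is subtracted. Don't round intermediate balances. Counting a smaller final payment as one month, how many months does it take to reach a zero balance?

Monthly rate r = 16.9%/12 = 1.40833% = 0.0140833.
While 3.5% of the post-interest balance exceeds €40.00, each month B ← (B·(1+r))·(1 − 0.035), i.e. B shrinks by the factor (1+r)·0.965 = 0.97859.
This holds for months 1–15. Entering month 16 the balance is €1,114.55; 3.5% of the post-interest balance is now below €40.00, so the flat €40.00 minimum applies from here.
From month 16 a fixed €40.00 at rate r clears €1,114.55 in 36 more payments. Total: 15 + 36 = 51 months.

51 months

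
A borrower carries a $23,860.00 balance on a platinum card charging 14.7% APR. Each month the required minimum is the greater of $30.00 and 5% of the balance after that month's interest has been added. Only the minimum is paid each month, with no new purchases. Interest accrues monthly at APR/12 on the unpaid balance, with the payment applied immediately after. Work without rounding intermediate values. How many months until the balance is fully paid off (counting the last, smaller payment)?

Monthly rate r = 14.7%/12 = 1.225% = 0.01225.
While 5% of the post-interest balance exceeds $30.00, each month B ← (B·(1+r))·(1 − 0.05), i.e. B shrinks by the factor (1+r)·0.95 = 0.96164.
This holds for months 1–95. Entering month 96 the balance is $580.43; 5% of the post-interest balance is now below $30.00, so the flat $30.00 minimum applies from here.
From month 96 a fixed $30.00 at rate r clears $580.43 in 23 more payments. Total: 95 + 23 = 118 months.

118 months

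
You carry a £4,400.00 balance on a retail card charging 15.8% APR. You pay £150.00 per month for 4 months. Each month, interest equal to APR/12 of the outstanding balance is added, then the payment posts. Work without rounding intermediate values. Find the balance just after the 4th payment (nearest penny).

£4,024.40

Monthly rate r = 15.8%/12 = 1.31667% = 0.0131667.
Each month: B ← B·(1+r) − £150.00.
Month 1: interest £57.93; balance after payment £4,307.93.
Month 2: interest £56.72; balance after payment £4,214.65.
Month 3: interest £55.49; balance after payment £4,120.15.
Month 4: interest £54.25; balance after payment £4,024.40.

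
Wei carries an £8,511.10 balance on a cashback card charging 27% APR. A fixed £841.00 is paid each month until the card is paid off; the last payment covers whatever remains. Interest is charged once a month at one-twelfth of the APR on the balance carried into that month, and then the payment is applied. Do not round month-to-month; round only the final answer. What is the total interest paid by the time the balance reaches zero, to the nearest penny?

£1,257.35

Monthly rate r = 27%/12 = 2.25% = 0.0225.
Payoff takes n = ⌈−ln(1 − rB₀/P)/ln(1+r)⌉ = ⌈11.613⌉ = 12 payments; the last is £517.45.
Total paid = 11·£841.00 + £517.45 = £9,768.45.
Total interest = total paid − principal = £9,768.45 − £8,511.10 = £1,257.35.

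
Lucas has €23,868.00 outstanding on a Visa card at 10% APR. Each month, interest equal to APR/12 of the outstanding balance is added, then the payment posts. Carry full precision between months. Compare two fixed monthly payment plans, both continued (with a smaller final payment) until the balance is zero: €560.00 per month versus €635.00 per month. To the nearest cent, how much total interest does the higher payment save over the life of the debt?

Monthly rate r = 10%/12 = 0.833333% = 0.00833333.
At €560.00/mo: n = ⌈−ln(1 − rB₀/P)/ln(1+r)⌉ = 53 payments (last €489.09); total interest = total paid − €23,868.00 = €5,741.09.
At €635.00/mo: 46 payments (last €177.08); total interest €4,884.08.
Interest saved = €5,741.09 − €4,884.08 = €857.01.

€857.01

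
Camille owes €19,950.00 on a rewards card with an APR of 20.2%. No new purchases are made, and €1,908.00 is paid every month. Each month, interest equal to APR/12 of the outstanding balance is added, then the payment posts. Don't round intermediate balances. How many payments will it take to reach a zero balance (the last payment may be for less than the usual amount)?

Monthly rate r = 20.2%/12 = 1.68333% = 0.0168333.
Recurrence: B ← B·(1+r) − €1,908.00.
Month 1: interest €335.82; balance after payment €18,377.83.
Month 2: interest €309.36; balance after payment €16,779.19.
Closed form: n = −ln(1 − rB₀/P)/ln(1+r) = −ln(0.82399)/ln(1.01683) ≈ 11.597, so the balance reaches zero during payment 12.

12 payments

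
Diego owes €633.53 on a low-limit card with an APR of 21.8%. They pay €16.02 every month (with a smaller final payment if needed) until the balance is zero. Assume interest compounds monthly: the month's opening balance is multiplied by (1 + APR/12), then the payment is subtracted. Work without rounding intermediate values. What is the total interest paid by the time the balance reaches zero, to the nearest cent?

Monthly rate r = 21.8%/12 = 1.81667% = 0.0181667.
Payoff takes n = ⌈−ln(1 − rB₀/P)/ln(1+r)⌉ = ⌈70.394⌉ = 71 payments; the last is €6.35.
Total paid = 70·€16.02 + €6.35 = €1,127.75.
Total interest = total paid − principal = €1,127.75 − €633.53 = €494.22.

€494.22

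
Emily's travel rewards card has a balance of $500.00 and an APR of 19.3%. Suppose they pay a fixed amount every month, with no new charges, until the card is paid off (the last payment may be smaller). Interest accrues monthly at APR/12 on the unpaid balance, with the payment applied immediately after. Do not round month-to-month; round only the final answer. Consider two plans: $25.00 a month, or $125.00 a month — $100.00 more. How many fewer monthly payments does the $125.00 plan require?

20 fewer payments

Monthly rate r = 19.3%/12 = 1.60833% = 0.0160833.
At $25.00/mo: n = ⌈−ln(1 − rB₀/P)/ln(1+r)⌉ = 25 payments (last $8.17); total interest = total paid − $500.00 = $108.17.
At $125.00/mo: 5 payments (last $21.09); total interest $21.09.
Payments saved = 25 − 5 = 20.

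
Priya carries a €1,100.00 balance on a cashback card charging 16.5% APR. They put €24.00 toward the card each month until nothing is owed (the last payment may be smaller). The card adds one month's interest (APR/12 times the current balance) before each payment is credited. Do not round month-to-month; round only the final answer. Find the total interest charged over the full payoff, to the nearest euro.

€648

Monthly rate r = 16.5%/12 = 1.375% = 0.01375.
Payoff takes n = ⌈−ln(1 − rB₀/P)/ln(1+r)⌉ = ⌈72.846⌉ = 73 payments; the last is €20.34.
Total paid = 72·€24.00 + €20.34 = €1,748.34.
Total interest = total paid − principal = €1,748.34 − €1,100.00 = €648.34.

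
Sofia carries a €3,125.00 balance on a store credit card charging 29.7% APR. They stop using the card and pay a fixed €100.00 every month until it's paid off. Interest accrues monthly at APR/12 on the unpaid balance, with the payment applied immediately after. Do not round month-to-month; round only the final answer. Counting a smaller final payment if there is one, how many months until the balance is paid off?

61 months

Monthly rate r = 29.7%/12 = 2.475% = 0.02475.
Recurrence: B ← B·(1+r) − €100.00.
Month 1: interest €77.34; balance after payment €3,102.34.
Month 2: interest €76.78; balance after payment €3,079.13.
Closed form: n = −ln(1 − rB₀/P)/ln(1+r) = −ln(0.22656)/ln(1.02475) ≈ 60.729, so the balance reaches zero during payment 61.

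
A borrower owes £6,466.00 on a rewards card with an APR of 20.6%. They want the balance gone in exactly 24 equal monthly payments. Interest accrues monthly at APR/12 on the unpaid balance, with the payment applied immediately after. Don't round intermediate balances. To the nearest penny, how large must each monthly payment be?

£330.99

Monthly rate r = 20.6%/12 = 1.71667% = 0.0171667.
Level-payment amortization: P = B₀·r / (1 − (1+r)^(−n)) = 6466.00·0.0171667 / (1 − 1.01717^(−24)).
Denominator 1 − (1+r)^(−24) = 0.335355936.
P = 111 / 0.335355936 ≈ 330.99.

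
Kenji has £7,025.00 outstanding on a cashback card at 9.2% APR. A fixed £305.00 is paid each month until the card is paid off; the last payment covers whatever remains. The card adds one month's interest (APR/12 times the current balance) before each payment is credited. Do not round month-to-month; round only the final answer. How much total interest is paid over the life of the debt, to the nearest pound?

Monthly rate r = 9.2%/12 = 0.766667% = 0.00766667.
Payoff takes n = ⌈−ln(1 − rB₀/P)/ln(1+r)⌉ = ⌈25.440⌉ = 26 payments; the last is £134.42.
Total paid = 25·£305.00 + £134.42 = £7,759.42.
Total interest = total paid − principal = £7,759.42 − £7,025.00 = £734.42.

£734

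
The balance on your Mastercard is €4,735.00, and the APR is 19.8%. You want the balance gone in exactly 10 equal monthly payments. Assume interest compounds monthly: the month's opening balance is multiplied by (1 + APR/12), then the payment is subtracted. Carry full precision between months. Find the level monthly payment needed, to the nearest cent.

Monthly rate r = 19.8%/12 = 1.65% = 0.0165.
Level-payment amortization: P = B₀·r / (1 − (1+r)^(−n)) = 4735.00·0.0165 / (1 − 1.0165^(−10)).
Denominator 1 − (1+r)^(−10) = 0.150963873.
P = 78.1275 / 0.150963873 ≈ 517.52.

€517.52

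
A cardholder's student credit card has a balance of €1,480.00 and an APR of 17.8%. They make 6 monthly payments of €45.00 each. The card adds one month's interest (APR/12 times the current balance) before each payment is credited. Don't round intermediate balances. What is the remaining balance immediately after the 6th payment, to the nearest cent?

Monthly rate r = 17.8%/12 = 1.48333% = 0.0148333.
Each month: B ← B·(1+r) − €45.00.
Month 1: interest €21.95; balance after payment €1,456.95.
Month 2: interest €21.61; balance after payment €1,433.56.
Month 3: interest €21.26; balance after payment €1,409.83.
Month 4: interest €20.91; balance after payment €1,385.74.
Month 5: interest €20.56; balance after payment €1,361.30.
Month 6: interest €20.19; balance after payment €1,336.49.

€1,336.49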